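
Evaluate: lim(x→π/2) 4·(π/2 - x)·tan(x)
This is a 0·∞ indeterminate form.

Rewrite 0·∞ as a quotient (0/0 or ∞/∞ form), then apply L'Hôpital's rule:
  lim(x→π/2) 4·(π/2 - x)·tan(x) = 4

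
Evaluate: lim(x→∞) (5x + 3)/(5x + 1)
This is an ∞/∞ indeterminate form.

Apply L'Hôpital's rule: differentiate numerator and denominator separately.
  f(x) = 5·x + 3   ⇒   f'(x) = 5
  g(x) = 5·x + 1   ⇒   g'(x) = 5
  lim(x→∞) f'(x)/g'(x) = lim(x→∞) (5)/(5)
  = 1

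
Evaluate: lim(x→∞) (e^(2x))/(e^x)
This is an ∞/∞ indeterminate form.

Apply L'Hôpital's rule: differentiate numerator and denominator separately.
  f(x) = e^(2·x)   ⇒   f'(x) = 2·e^(2·x)
  g(x) = e^(x)   ⇒   g'(x) = e^(x)
  lim(x→∞) f'(x)/g'(x) = lim(x→∞) (2·e^(2·x))/(e^(x))
  = ∞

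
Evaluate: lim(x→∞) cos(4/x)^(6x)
This is an exponential indeterminate form.

For exponential indeterminate forms, take the natural log:
  Let L = lim(x→∞) cos(4/x)^(6x)
  Then ln(L) = lim(x→∞) [exponent × ln(base)]
  Evaluate using L'Hôpital or standard limits, then exponentiate.
  L = 1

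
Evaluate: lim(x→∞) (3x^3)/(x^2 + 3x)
This is an ∞/∞ indeterminate form.

Apply L'Hôpital's rule: differentiate numerator and denominator separately.
  f(x) = 3·x^3   ⇒   f'(x) = 9·x^2
  g(x) = x^2 + 3·x   ⇒   g'(x) = 2·x + 3
  lim(x→∞) f'(x)/g'(x) = lim(x→∞) (9·x^2)/(2·x + 3)
  = ∞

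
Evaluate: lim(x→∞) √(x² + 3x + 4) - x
This is an ∞-∞ indeterminate form.

Combine fractions or rationalize to convert ∞-∞ to 0/0 form:
  lim(x→∞) √(x² + 3x + 4) - x = 3/2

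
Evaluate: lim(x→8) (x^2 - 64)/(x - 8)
This is a standard limit.

Factor or rationalize the expression:
  lim(x→8) (x^2 - 64)/(x - 8) = 16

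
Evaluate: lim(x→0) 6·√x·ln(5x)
This is a 0·∞ indeterminate form.

Rewrite 0·∞ as a quotient (0/0 or ∞/∞ form), then apply L'Hôpital's rule:
  lim(x→0) 6·√x·ln(5x) = 0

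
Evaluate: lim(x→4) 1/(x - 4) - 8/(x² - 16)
This is an ∞-∞ indeterminate form.

Combine fractions or rationalize to convert ∞-∞ to 0/0 form:
  lim(x→4) 1/(x - 4) - 8/(x² - 16) = 1/8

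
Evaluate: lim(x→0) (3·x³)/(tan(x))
This is a 0/0 indeterminate form.

Apply L'Hôpital's rule: differentiate numerator and denominator separately.
  f(x) = 3·x^3   ⇒   f'(x) = 9·x^2
  g(x) = tan(x)   ⇒   g'(x) = tan(x)^2 + 1
  lim(x→0) f'(x)/g'(x) = lim(x→0) (9·x^2)/(tan(x)^2 + 1)
  = 0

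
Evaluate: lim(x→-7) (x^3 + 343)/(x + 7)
This is a standard limit.

Factor or rationalize the expression:
  lim(x→-7) (x^3 + 343)/(x + 7) = 147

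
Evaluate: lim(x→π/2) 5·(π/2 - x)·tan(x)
This is a 0·∞ indeterminate form.

Rewrite 0·∞ as a quotient (0/0 or ∞/∞ form), then apply L'Hôpital's rule:
  lim(x→π/2) 5·(π/2 - x)·tan(x) = 5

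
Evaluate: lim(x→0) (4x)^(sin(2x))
This is an exponential indeterminate form.

For exponential indeterminate forms, take the natural log:
  Let L = lim(x→0) (4x)^(sin(2x))
  Then ln(L) = lim(x→0) [exponent × ln(base)]
  Evaluate using L'Hôpital or standard limits, then exponentiate.
  L = 1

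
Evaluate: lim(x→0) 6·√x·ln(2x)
This is a 0·∞ indeterminate form.

Rewrite 0·∞ as a quotient (0/0 or ∞/∞ form), then apply L'Hôpital's rule:
  lim(x→0) 6·√x·ln(2x) = 0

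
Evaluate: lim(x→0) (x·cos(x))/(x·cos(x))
This is a 0/0 indeterminate form.

Apply L'Hôpital's rule: differentiate numerator and denominator separately.
  f(x) = x·cos(x)   ⇒   f'(x) = -x·sin(x) + cos(x)
  g(x) = x·cos(x)   ⇒   g'(x) = -x·sin(x) + cos(x)
  lim(x→0) f'(x)/g'(x) = lim(x→0) (-x·sin(x) + cos(x))/(-x·sin(x) + cos(x))
  = 1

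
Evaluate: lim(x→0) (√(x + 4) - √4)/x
This is a standard limit.

Factor or rationalize the expression:
  lim(x→0) (√(x + 4) - √4)/x = 1/4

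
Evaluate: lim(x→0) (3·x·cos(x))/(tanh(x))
This is a 0/0 indeterminate form.

Apply L'Hôpital's rule: differentiate numerator and denominator separately.
  f(x) = 3·x·cos(x)   ⇒   f'(x) = -3·x·sin(x) + 3·cos(x)
  g(x) = tanh(x)   ⇒   g'(x) = 1 - tanh(x)^2
  lim(x→0) f'(x)/g'(x) = lim(x→0) (-3·x·sin(x) + 3·cos(x))/(1 - tanh(x)^2)
  = 3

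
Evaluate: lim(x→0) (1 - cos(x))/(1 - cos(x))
This is a 0/0 indeterminate form.

Apply L'Hôpital's rule: differentiate numerator and denominator separately.
  f(x) = 1 - cos(x)   ⇒   f'(x) = sin(x)
  g(x) = 1 - cos(x)   ⇒   g'(x) = sin(x)
  lim(x→0) f'(x)/g'(x) = lim(x→0) (sin(x))/(sin(x))
  = 1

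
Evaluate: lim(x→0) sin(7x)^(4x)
This is an exponential indeterminate form.

For exponential indeterminate forms, take the natural log:
  Let L = lim(x→0) sin(7x)^(4x)
  Then ln(L) = lim(x→0) [exponent × ln(base)]
  Evaluate using L'Hôpital or standard limits, then exponentiate.
  L = 1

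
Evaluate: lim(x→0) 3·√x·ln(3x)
This is a 0·∞ indeterminate form.

Rewrite 0·∞ as a quotient (0/0 or ∞/∞ form), then apply L'Hôpital's rule:
  lim(x→0) 3·√x·ln(3x) = 0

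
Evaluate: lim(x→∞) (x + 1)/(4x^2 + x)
This is an ∞/∞ indeterminate form.

Apply L'Hôpital's rule: differentiate numerator and denominator separately.
  f(x) = x + 1   ⇒   f'(x) = 1
  g(x) = 4·x^2 + x   ⇒   g'(x) = 8·x + 1
  lim(x→∞) f'(x)/g'(x) = lim(x→∞) (1)/(8·x + 1)
  = 0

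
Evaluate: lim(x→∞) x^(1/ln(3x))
This is an exponential indeterminate form.

For exponential indeterminate forms, take the natural log:
  Let L = lim(x→∞) x^(1/ln(3x))
  Then ln(L) = lim(x→∞) [exponent × ln(base)]
  Evaluate using L'Hôpital or standard limits, then exponentiate.
  L = e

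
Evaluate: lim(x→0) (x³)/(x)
This is a 0/0 indeterminate form.

Apply L'Hôpital's rule: differentiate numerator and denominator separately.
  f(x) = x^3   ⇒   f'(x) = 3·x^2
  g(x) = x   ⇒   g'(x) = 1
  lim(x→0) f'(x)/g'(x) = lim(x→0) (3·x^2)/(1)
  = 0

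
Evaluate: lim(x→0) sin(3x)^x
This is an exponential indeterminate form.

For exponential indeterminate forms, take the natural log:
  Let L = lim(x→0) sin(3x)^x
  Then ln(L) = lim(x→0) [exponent × ln(base)]
  Evaluate using L'Hôpital or standard limits, then exponentiate.
  L = 1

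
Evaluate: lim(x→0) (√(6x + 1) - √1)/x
This is a standard limit.

Factor or rationalize the expression:
  lim(x→0) (√(6x + 1) - √1)/x = 3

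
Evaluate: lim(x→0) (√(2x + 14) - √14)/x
This is a standard limit.

Factor or rationalize the expression:
  lim(x→0) (√(2x + 14) - √14)/x = sqrt(14)/14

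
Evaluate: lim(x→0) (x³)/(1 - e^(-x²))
This is a 0/0 indeterminate form.

Apply L'Hôpital's rule: differentiate numerator and denominator separately.
  f(x) = x^3   ⇒   f'(x) = 3·x^2
  g(x) = 1 - e^(-x^2)   ⇒   g'(x) = 2·x·e^(-x^2)
  lim(x→0) f'(x)/g'(x) = lim(x→0) (3·x^2)/(2·x·e^(-x^2))
  = 0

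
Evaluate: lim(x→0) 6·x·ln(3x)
This is a 0·∞ indeterminate form.

Rewrite 0·∞ as a quotient (0/0 or ∞/∞ form), then apply L'Hôpital's rule:
  lim(x→0) 6·x·ln(3x) = 0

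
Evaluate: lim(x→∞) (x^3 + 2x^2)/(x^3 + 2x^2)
This is an ∞/∞ indeterminate form.

Apply L'Hôpital's rule: differentiate numerator and denominator separately.
  f(x) = x^3 + 2·x^2   ⇒   f'(x) = 3·x^2 + 4·x
  g(x) = x^3 + 2·x^2   ⇒   g'(x) = 3·x^2 + 4·x
  lim(x→∞) f'(x)/g'(x) = lim(x→∞) (3·x^2 + 4·x)/(3·x^2 + 4·x)
  = 1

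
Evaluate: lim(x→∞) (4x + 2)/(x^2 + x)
This is an ∞/∞ indeterminate form.

Apply L'Hôpital's rule: differentiate numerator and denominator separately.
  f(x) = 4·x + 2   ⇒   f'(x) = 4
  g(x) = x^2 + x   ⇒   g'(x) = 2·x + 1
  lim(x→∞) f'(x)/g'(x) = lim(x→∞) (4)/(2·x + 1)
  = 0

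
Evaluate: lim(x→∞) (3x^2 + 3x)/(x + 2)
This is an ∞/∞ indeterminate form.

Apply L'Hôpital's rule: differentiate numerator and denominator separately.
  f(x) = 3·x^2 + 3·x   ⇒   f'(x) = 6·x + 3
  g(x) = x + 2   ⇒   g'(x) = 1
  lim(x→∞) f'(x)/g'(x) = lim(x→∞) (6·x + 3)/(1)
  = ∞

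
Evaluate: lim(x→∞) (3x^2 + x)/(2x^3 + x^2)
This is an ∞/∞ indeterminate form.

Apply L'Hôpital's rule: differentiate numerator and denominator separately.
  f(x) = 3·x^2 + x   ⇒   f'(x) = 6·x + 1
  g(x) = 2·x^3 + x^2   ⇒   g'(x) = 6·x^2 + 2·x
  lim(x→∞) f'(x)/g'(x) = lim(x→∞) (6·x + 1)/(6·x^2 + 2·x)
  = 0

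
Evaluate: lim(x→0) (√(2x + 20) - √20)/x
This is a standard limit.

Factor or rationalize the expression:
  lim(x→0) (√(2x + 20) - √20)/x = sqrt(5)/10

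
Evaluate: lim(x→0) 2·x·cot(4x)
This is a 0·∞ indeterminate form.

Rewrite 0·∞ as a quotient (0/0 or ∞/∞ form), then apply L'Hôpital's rule:
  lim(x→0) 2·x·cot(4x) = 1/2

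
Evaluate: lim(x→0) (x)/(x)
This is a 0/0 indeterminate form.

Apply L'Hôpital's rule: differentiate numerator and denominator separately.
  f(x) = x   ⇒   f'(x) = 1
  g(x) = x   ⇒   g'(x) = 1
  lim(x→0) f'(x)/g'(x) = lim(x→0) (1)/(1)
  = 1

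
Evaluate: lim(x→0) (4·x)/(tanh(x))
This is a 0/0 indeterminate form.

Apply L'Hôpital's rule: differentiate numerator and denominator separately.
  f(x) = 4·x   ⇒   f'(x) = 4
  g(x) = tanh(x)   ⇒   g'(x) = 1 - tanh(x)^2
  lim(x→0) f'(x)/g'(x) = lim(x→0) (4)/(1 - tanh(x)^2)
  = 4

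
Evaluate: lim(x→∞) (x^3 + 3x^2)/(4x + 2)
This is an ∞/∞ indeterminate form.

Apply L'Hôpital's rule: differentiate numerator and denominator separately.
  f(x) = x^3 + 3·x^2   ⇒   f'(x) = 3·x^2 + 6·x
  g(x) = 4·x + 2   ⇒   g'(x) = 4
  lim(x→∞) f'(x)/g'(x) = lim(x→∞) (3·x^2 + 6·x)/(4)
  = ∞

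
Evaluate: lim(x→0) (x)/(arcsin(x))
This is a 0/0 indeterminate form.

Apply L'Hôpital's rule: differentiate numerator and denominator separately.
  f(x) = x   ⇒   f'(x) = 1
  g(x) = asin(x)   ⇒   g'(x) = 1/sqrt(1 - x^2)
  lim(x→0) f'(x)/g'(x) = lim(x→0) (1)/(1/sqrt(1 - x^2))
  = 1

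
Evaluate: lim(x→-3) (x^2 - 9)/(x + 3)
This is a standard limit.

Factor or rationalize the expression:
  lim(x→-3) (x^2 - 9)/(x + 3) = -6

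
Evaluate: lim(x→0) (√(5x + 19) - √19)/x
This is a standard limit.

Factor or rationalize the expression:
  lim(x→0) (√(5x + 19) - √19)/x = 5·sqrt(19)/38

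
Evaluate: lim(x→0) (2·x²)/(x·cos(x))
This is a 0/0 indeterminate form.

Apply L'Hôpital's rule: differentiate numerator and denominator separately.
  f(x) = 2·x^2   ⇒   f'(x) = 4·x
  g(x) = x·cos(x)   ⇒   g'(x) = -x·sin(x) + cos(x)
  lim(x→0) f'(x)/g'(x) = lim(x→0) (4·x)/(-x·sin(x) + cos(x))
  = 0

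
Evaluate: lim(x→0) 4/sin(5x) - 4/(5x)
This is an ∞-∞ indeterminate form.

Combine fractions or rationalize to convert ∞-∞ to 0/0 form:
  lim(x→0) 4/sin(5x) - 4/(5x) = 0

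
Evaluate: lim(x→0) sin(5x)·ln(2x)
This is a 0·∞ indeterminate form.

Rewrite 0·∞ as a quotient (0/0 or ∞/∞ form), then apply L'Hôpital's rule:
  lim(x→0) sin(5x)·ln(2x) = 0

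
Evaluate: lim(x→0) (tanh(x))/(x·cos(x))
This is a 0/0 indeterminate form.

Apply L'Hôpital's rule: differentiate numerator and denominator separately.
  f(x) = tanh(x)   ⇒   f'(x) = 1 - tanh(x)^2
  g(x) = x·cos(x)   ⇒   g'(x) = -x·sin(x) + cos(x)
  lim(x→0) f'(x)/g'(x) = lim(x→0) (1 - tanh(x)^2)/(-x·sin(x) + cos(x))
  = 1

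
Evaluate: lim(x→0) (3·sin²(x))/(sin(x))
This is a 0/0 indeterminate form.

Apply L'Hôpital's rule: differentiate numerator and denominator separately.
  f(x) = 3·sin(x)^2   ⇒   f'(x) = 6·sin(x)·cos(x)
  g(x) = sin(x)   ⇒   g'(x) = cos(x)
  lim(x→0) f'(x)/g'(x) = lim(x→0) (6·sin(x)·cos(x))/(cos(x))
  = 0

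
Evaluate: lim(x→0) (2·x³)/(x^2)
This is a 0/0 indeterminate form.

Apply L'Hôpital's rule: differentiate numerator and denominator separately.
  f(x) = 2·x^3   ⇒   f'(x) = 6·x^2
  g(x) = x^2   ⇒   g'(x) = 2·x
  lim(x→0) f'(x)/g'(x) = lim(x→0) (6·x^2)/(2·x)
  = 0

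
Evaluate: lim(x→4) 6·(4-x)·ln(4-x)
This is a 0·∞ indeterminate form.

Rewrite 0·∞ as a quotient (0/0 or ∞/∞ form), then apply L'Hôpital's rule:
  lim(x→4) 6·(4-x)·ln(4-x) = 0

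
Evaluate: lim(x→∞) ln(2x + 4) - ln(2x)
This is an ∞-∞ indeterminate form.

Combine fractions or rationalize to convert ∞-∞ to 0/0 form:
  lim(x→∞) ln(2x + 4) - ln(2x) = 0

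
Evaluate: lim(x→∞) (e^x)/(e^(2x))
This is an ∞/∞ indeterminate form.

Apply L'Hôpital's rule: differentiate numerator and denominator separately.
  f(x) = e^(x)   ⇒   f'(x) = e^(x)
  g(x) = e^(2·x)   ⇒   g'(x) = 2·e^(2·x)
  lim(x→∞) f'(x)/g'(x) = lim(x→∞) (e^(x))/(2·e^(2·x))
  = 0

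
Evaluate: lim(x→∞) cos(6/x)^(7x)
This is an exponential indeterminate form.

For exponential indeterminate forms, take the natural log:
  Let L = lim(x→∞) cos(6/x)^(7x)
  Then ln(L) = lim(x→∞) [exponent × ln(base)]
  Evaluate using L'Hôpital or standard limits, then exponentiate.
  L = 1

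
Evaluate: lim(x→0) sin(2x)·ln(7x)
This is a 0·∞ indeterminate form.

Rewrite 0·∞ as a quotient (0/0 or ∞/∞ form), then apply L'Hôpital's rule:
  lim(x→0) sin(2x)·ln(7x) = 0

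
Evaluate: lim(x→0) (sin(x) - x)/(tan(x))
This is a 0/0 indeterminate form.

Apply L'Hôpital's rule: differentiate numerator and denominator separately.
  f(x) = -x + sin(x)   ⇒   f'(x) = cos(x) - 1
  g(x) = tan(x)   ⇒   g'(x) = tan(x)^2 + 1
  lim(x→0) f'(x)/g'(x) = lim(x→0) (cos(x) - 1)/(tan(x)^2 + 1)
  = 0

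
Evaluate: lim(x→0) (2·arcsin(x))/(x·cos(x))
This is a 0/0 indeterminate form.

Apply L'Hôpital's rule: differentiate numerator and denominator separately.
  f(x) = 2·asin(x)   ⇒   f'(x) = 2/sqrt(1 - x^2)
  g(x) = x·cos(x)   ⇒   g'(x) = -x·sin(x) + cos(x)
  lim(x→0) f'(x)/g'(x) = lim(x→0) (2/sqrt(1 - x^2))/(-x·sin(x) + cos(x))
  = 2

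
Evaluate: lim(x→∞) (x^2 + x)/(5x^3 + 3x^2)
This is an ∞/∞ indeterminate form.

Apply L'Hôpital's rule: differentiate numerator and denominator separately.
  f(x) = x^2 + x   ⇒   f'(x) = 2·x + 1
  g(x) = 5·x^3 + 3·x^2   ⇒   g'(x) = 15·x^2 + 6·x
  lim(x→∞) f'(x)/g'(x) = lim(x→∞) (2·x + 1)/(15·x^2 + 6·x)
  = 0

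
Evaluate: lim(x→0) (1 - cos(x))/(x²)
This is a 0/0 indeterminate form.

Apply L'Hôpital's rule: differentiate numerator and denominator separately.
  f(x) = 1 - cos(x)   ⇒   f'(x) = sin(x)
  g(x) = x^2   ⇒   g'(x) = 2·x
  lim(x→0) f'(x)/g'(x) = lim(x→0) (sin(x))/(2·x)
  = 1/2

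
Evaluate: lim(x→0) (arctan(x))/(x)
This is a 0/0 indeterminate form.

Apply L'Hôpital's rule: differentiate numerator and denominator separately.
  f(x) = atan(x)   ⇒   f'(x) = 1/(x^2 + 1)
  g(x) = x   ⇒   g'(x) = 1
  lim(x→0) f'(x)/g'(x) = lim(x→0) (1/(x^2 + 1))/(1)
  = 1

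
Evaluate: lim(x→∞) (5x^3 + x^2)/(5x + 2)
This is an ∞/∞ indeterminate form.

Apply L'Hôpital's rule: differentiate numerator and denominator separately.
  f(x) = 5·x^3 + x^2   ⇒   f'(x) = 15·x^2 + 2·x
  g(x) = 5·x + 2   ⇒   g'(x) = 5
  lim(x→∞) f'(x)/g'(x) = lim(x→∞) (15·x^2 + 2·x)/(5)
  = ∞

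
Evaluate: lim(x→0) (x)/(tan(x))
This is a 0/0 indeterminate form.

Apply L'Hôpital's rule: differentiate numerator and denominator separately.
  f(x) = x   ⇒   f'(x) = 1
  g(x) = tan(x)   ⇒   g'(x) = tan(x)^2 + 1
  lim(x→0) f'(x)/g'(x) = lim(x→0) (1)/(tan(x)^2 + 1)
  = 1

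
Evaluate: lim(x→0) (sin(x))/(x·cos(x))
This is a 0/0 indeterminate form.

Apply L'Hôpital's rule: differentiate numerator and denominator separately.
  f(x) = sin(x)   ⇒   f'(x) = cos(x)
  g(x) = x·cos(x)   ⇒   g'(x) = -x·sin(x) + cos(x)
  lim(x→0) f'(x)/g'(x) = lim(x→0) (cos(x))/(-x·sin(x) + cos(x))
  = 1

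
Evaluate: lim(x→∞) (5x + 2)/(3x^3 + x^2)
This is an ∞/∞ indeterminate form.

Apply L'Hôpital's rule: differentiate numerator and denominator separately.
  f(x) = 5·x + 2   ⇒   f'(x) = 5
  g(x) = 3·x^3 + x^2   ⇒   g'(x) = 9·x^2 + 2·x
  lim(x→∞) f'(x)/g'(x) = lim(x→∞) (5)/(9·x^2 + 2·x)
  = 0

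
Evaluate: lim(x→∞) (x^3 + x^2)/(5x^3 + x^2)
This is an ∞/∞ indeterminate form.

Apply L'Hôpital's rule: differentiate numerator and denominator separately.
  f(x) = x^3 + x^2   ⇒   f'(x) = 3·x^2 + 2·x
  g(x) = 5·x^3 + x^2   ⇒   g'(x) = 15·x^2 + 2·x
  lim(x→∞) f'(x)/g'(x) = lim(x→∞) (3·x^2 + 2·x)/(15·x^2 + 2·x)
  = 1/5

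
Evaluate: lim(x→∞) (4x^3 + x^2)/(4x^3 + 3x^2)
This is an ∞/∞ indeterminate form.

Apply L'Hôpital's rule: differentiate numerator and denominator separately.
  f(x) = 4·x^3 + x^2   ⇒   f'(x) = 12·x^2 + 2·x
  g(x) = 4·x^3 + 3·x^2   ⇒   g'(x) = 12·x^2 + 6·x
  lim(x→∞) f'(x)/g'(x) = lim(x→∞) (12·x^2 + 2·x)/(12·x^2 + 6·x)
  = 1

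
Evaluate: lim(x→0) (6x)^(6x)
This is an exponential indeterminate form.

For exponential indeterminate forms, take the natural log:
  Let L = lim(x→0) (6x)^(6x)
  Then ln(L) = lim(x→0) [exponent × ln(base)]
  Evaluate using L'Hôpital or standard limits, then exponentiate.
  L = 1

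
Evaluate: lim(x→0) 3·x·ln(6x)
This is a 0·∞ indeterminate form.

Rewrite 0·∞ as a quotient (0/0 or ∞/∞ form), then apply L'Hôpital's rule:
  lim(x→0) 3·x·ln(6x) = 0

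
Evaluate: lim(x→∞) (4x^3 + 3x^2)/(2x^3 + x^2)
This is an ∞/∞ indeterminate form.

Apply L'Hôpital's rule: differentiate numerator and denominator separately.
  f(x) = 4·x^3 + 3·x^2   ⇒   f'(x) = 12·x^2 + 6·x
  g(x) = 2·x^3 + x^2   ⇒   g'(x) = 6·x^2 + 2·x
  lim(x→∞) f'(x)/g'(x) = lim(x→∞) (12·x^2 + 6·x)/(6·x^2 + 2·x)
  = 2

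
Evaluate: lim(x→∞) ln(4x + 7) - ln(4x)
This is an ∞-∞ indeterminate form.

Combine fractions or rationalize to convert ∞-∞ to 0/0 form:
  lim(x→∞) ln(4x + 7) - ln(4x) = 0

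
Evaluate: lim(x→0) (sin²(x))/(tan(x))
This is a 0/0 indeterminate form.

Apply L'Hôpital's rule: differentiate numerator and denominator separately.
  f(x) = sin(x)^2   ⇒   f'(x) = 2·sin(x)·cos(x)
  g(x) = tan(x)   ⇒   g'(x) = tan(x)^2 + 1
  lim(x→0) f'(x)/g'(x) = lim(x→0) (2·sin(x)·cos(x))/(tan(x)^2 + 1)
  = 0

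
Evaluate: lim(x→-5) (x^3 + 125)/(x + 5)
This is a standard limit.

Factor or rationalize the expression:
  lim(x→-5) (x^3 + 125)/(x + 5) = 75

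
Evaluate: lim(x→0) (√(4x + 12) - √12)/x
This is a standard limit.

Factor or rationalize the expression:
  lim(x→0) (√(4x + 12) - √12)/x = sqrt(3)/3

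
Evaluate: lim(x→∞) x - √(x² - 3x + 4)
This is an ∞-∞ indeterminate form.

Combine fractions or rationalize to convert ∞-∞ to 0/0 form:
  lim(x→∞) x - √(x² - 3x + 4) = 3/2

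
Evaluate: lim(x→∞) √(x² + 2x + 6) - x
This is an ∞-∞ indeterminate form.

Combine fractions or rationalize to convert ∞-∞ to 0/0 form:
  lim(x→∞) √(x² + 2x + 6) - x = 1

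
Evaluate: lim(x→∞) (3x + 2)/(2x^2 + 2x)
This is an ∞/∞ indeterminate form.

Apply L'Hôpital's rule: differentiate numerator and denominator separately.
  f(x) = 3·x + 2   ⇒   f'(x) = 3
  g(x) = 2·x^2 + 2·x   ⇒   g'(x) = 4·x + 2
  lim(x→∞) f'(x)/g'(x) = lim(x→∞) (3)/(4·x + 2)
  = 0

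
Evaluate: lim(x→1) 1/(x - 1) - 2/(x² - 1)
This is an ∞-∞ indeterminate form.

Combine fractions or rationalize to convert ∞-∞ to 0/0 form:
  lim(x→1) 1/(x - 1) - 2/(x² - 1) = 1/2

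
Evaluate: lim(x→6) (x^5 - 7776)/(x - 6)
This is a standard limit.

Factor or rationalize the expression:
  lim(x→6) (x^5 - 7776)/(x - 6) = 6480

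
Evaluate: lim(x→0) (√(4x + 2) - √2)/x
This is a standard limit.

Factor or rationalize the expression:
  lim(x→0) (√(4x + 2) - √2)/x = sqrt(2)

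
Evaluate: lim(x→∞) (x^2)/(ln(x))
This is an ∞/∞ indeterminate form.

Apply L'Hôpital's rule: differentiate numerator and denominator separately.
  f(x) = x^2   ⇒   f'(x) = 2·x
  g(x) = ln(x)   ⇒   g'(x) = 1/x
  lim(x→∞) f'(x)/g'(x) = lim(x→∞) (2·x)/(1/x)
  = ∞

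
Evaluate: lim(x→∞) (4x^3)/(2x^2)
This is an ∞/∞ indeterminate form.

Apply L'Hôpital's rule: differentiate numerator and denominator separately.
  f(x) = 4·x^3   ⇒   f'(x) = 12·x^2
  g(x) = 2·x^2   ⇒   g'(x) = 4·x
  lim(x→∞) f'(x)/g'(x) = lim(x→∞) (12·x^2)/(4·x)
  = ∞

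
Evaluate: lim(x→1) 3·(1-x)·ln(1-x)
This is a 0·∞ indeterminate form.

Rewrite 0·∞ as a quotient (0/0 or ∞/∞ form), then apply L'Hôpital's rule:
  lim(x→1) 3·(1-x)·ln(1-x) = 0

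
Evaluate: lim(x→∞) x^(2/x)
This is an exponential indeterminate form.

For exponential indeterminate forms, take the natural log:
  Let L = lim(x→∞) x^(2/x)
  Then ln(L) = lim(x→∞) [exponent × ln(base)]
  Evaluate using L'Hôpital or standard limits, then exponentiate.
  L = 1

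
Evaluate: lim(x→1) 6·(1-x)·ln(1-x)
This is a 0·∞ indeterminate form.

Rewrite 0·∞ as a quotient (0/0 or ∞/∞ form), then apply L'Hôpital's rule:
  lim(x→1) 6·(1-x)·ln(1-x) = 0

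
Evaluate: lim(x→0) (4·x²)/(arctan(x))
This is a 0/0 indeterminate form.

Apply L'Hôpital's rule: differentiate numerator and denominator separately.
  f(x) = 4·x^2   ⇒   f'(x) = 8·x
  g(x) = atan(x)   ⇒   g'(x) = 1/(x^2 + 1)
  lim(x→0) f'(x)/g'(x) = lim(x→0) (8·x)/(1/(x^2 + 1))
  = 0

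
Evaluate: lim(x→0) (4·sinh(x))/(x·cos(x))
This is a 0/0 indeterminate form.

Apply L'Hôpital's rule: differentiate numerator and denominator separately.
  f(x) = 4·sinh(x)   ⇒   f'(x) = 4·cosh(x)
  g(x) = x·cos(x)   ⇒   g'(x) = -x·sin(x) + cos(x)
  lim(x→0) f'(x)/g'(x) = lim(x→0) (4·cosh(x))/(-x·sin(x) + cos(x))
  = 4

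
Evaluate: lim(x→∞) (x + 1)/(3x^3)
This is an ∞/∞ indeterminate form.

Apply L'Hôpital's rule: differentiate numerator and denominator separately.
  f(x) = x + 1   ⇒   f'(x) = 1
  g(x) = 3·x^3   ⇒   g'(x) = 9·x^2
  lim(x→∞) f'(x)/g'(x) = lim(x→∞) (1)/(9·x^2)
  = 0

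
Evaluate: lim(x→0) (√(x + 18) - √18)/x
This is a standard limit.

Factor or rationalize the expression:
  lim(x→0) (√(x + 18) - √18)/x = sqrt(2)/12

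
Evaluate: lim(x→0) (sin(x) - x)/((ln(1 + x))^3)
This is a 0/0 indeterminate form.

Apply L'Hôpital's rule: differentiate numerator and denominator separately.
  f(x) = -x + sin(x)   ⇒   f'(x) = cos(x) - 1
  g(x) = ln(x + 1)^3   ⇒   g'(x) = 3·ln(x + 1)^2/(x + 1)
  lim(x→0) f'(x)/g'(x) = lim(x→0) (cos(x) - 1)/(3·ln(x + 1)^2/(x + 1))
  = -1/6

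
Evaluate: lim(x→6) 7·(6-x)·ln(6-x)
This is a 0·∞ indeterminate form.

Rewrite 0·∞ as a quotient (0/0 or ∞/∞ form), then apply L'Hôpital's rule:
  lim(x→6) 7·(6-x)·ln(6-x) = 0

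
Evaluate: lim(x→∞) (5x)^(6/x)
This is an exponential indeterminate form.

For exponential indeterminate forms, take the natural log:
  Let L = lim(x→∞) (5x)^(6/x)
  Then ln(L) = lim(x→∞) [exponent × ln(base)]
  Evaluate using L'Hôpital or standard limits, then exponentiate.
  L = 1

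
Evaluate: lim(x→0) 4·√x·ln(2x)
This is a 0·∞ indeterminate form.

Rewrite 0·∞ as a quotient (0/0 or ∞/∞ form), then apply L'Hôpital's rule:
  lim(x→0) 4·√x·ln(2x) = 0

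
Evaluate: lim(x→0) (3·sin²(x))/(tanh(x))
This is a 0/0 indeterminate form.

Apply L'Hôpital's rule: differentiate numerator and denominator separately.
  f(x) = 3·sin(x)^2   ⇒   f'(x) = 6·sin(x)·cos(x)
  g(x) = tanh(x)   ⇒   g'(x) = 1 - tanh(x)^2
  lim(x→0) f'(x)/g'(x) = lim(x→0) (6·sin(x)·cos(x))/(1 - tanh(x)^2)
  = 0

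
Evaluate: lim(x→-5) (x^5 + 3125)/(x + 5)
This is a standard limit.

Factor or rationalize the expression:
  lim(x→-5) (x^5 + 3125)/(x + 5) = 3125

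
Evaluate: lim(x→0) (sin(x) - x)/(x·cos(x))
This is a 0/0 indeterminate form.

Apply L'Hôpital's rule: differentiate numerator and denominator separately.
  f(x) = -x + sin(x)   ⇒   f'(x) = cos(x) - 1
  g(x) = x·cos(x)   ⇒   g'(x) = -x·sin(x) + cos(x)
  lim(x→0) f'(x)/g'(x) = lim(x→0) (cos(x) - 1)/(-x·sin(x) + cos(x))
  = 0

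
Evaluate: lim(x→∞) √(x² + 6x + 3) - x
This is an ∞-∞ indeterminate form.

Combine fractions or rationalize to convert ∞-∞ to 0/0 form:
  lim(x→∞) √(x² + 6x + 3) - x = 3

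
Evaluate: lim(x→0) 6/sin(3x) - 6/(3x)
This is an ∞-∞ indeterminate form.

Combine fractions or rationalize to convert ∞-∞ to 0/0 form:
  lim(x→0) 6/sin(3x) - 6/(3x) = 0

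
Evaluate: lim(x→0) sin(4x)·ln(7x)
This is a 0·∞ indeterminate form.

Rewrite 0·∞ as a quotient (0/0 or ∞/∞ form), then apply L'Hôpital's rule:
  lim(x→0) sin(4x)·ln(7x) = 0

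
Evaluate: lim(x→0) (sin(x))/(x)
This is a 0/0 indeterminate form.

Apply L'Hôpital's rule: differentiate numerator and denominator separately.
  f(x) = sin(x)   ⇒   f'(x) = cos(x)
  g(x) = x   ⇒   g'(x) = 1
  lim(x→0) f'(x)/g'(x) = lim(x→0) (cos(x))/(1)
  = 1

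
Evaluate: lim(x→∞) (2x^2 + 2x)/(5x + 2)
This is an ∞/∞ indeterminate form.

Apply L'Hôpital's rule: differentiate numerator and denominator separately.
  f(x) = 2·x^2 + 2·x   ⇒   f'(x) = 4·x + 2
  g(x) = 5·x + 2   ⇒   g'(x) = 5
  lim(x→∞) f'(x)/g'(x) = lim(x→∞) (4·x + 2)/(5)
  = ∞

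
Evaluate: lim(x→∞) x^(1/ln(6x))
This is an exponential indeterminate form.

For exponential indeterminate forms, take the natural log:
  Let L = lim(x→∞) x^(1/ln(6x))
  Then ln(L) = lim(x→∞) [exponent × ln(base)]
  Evaluate using L'Hôpital or standard limits, then exponentiate.
  L = e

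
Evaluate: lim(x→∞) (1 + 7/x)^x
This is an exponential indeterminate form.

For exponential indeterminate forms, take the natural log:
  Let L = lim(x→∞) (1 + 7/x)^x
  Then ln(L) = lim(x→∞) [exponent × ln(base)]
  Evaluate using L'Hôpital or standard limits, then exponentiate.
  L = e^(7)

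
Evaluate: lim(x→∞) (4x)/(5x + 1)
This is an ∞/∞ indeterminate form.

Apply L'Hôpital's rule: differentiate numerator and denominator separately.
  f(x) = 4·x   ⇒   f'(x) = 4
  g(x) = 5·x + 1   ⇒   g'(x) = 5
  lim(x→∞) f'(x)/g'(x) = lim(x→∞) (4)/(5)
  = 4/5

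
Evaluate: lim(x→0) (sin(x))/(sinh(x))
This is a 0/0 indeterminate form.

Apply L'Hôpital's rule: differentiate numerator and denominator separately.
  f(x) = sin(x)   ⇒   f'(x) = cos(x)
  g(x) = sinh(x)   ⇒   g'(x) = cosh(x)
  lim(x→0) f'(x)/g'(x) = lim(x→0) (cos(x))/(cosh(x))
  = 1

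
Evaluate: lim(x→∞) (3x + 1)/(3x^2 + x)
This is an ∞/∞ indeterminate form.

Apply L'Hôpital's rule: differentiate numerator and denominator separately.
  f(x) = 3·x + 1   ⇒   f'(x) = 3
  g(x) = 3·x^2 + x   ⇒   g'(x) = 6·x + 1
  lim(x→∞) f'(x)/g'(x) = lim(x→∞) (3)/(6·x + 1)
  = 0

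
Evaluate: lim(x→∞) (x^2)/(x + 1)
This is an ∞/∞ indeterminate form.

Apply L'Hôpital's rule: differentiate numerator and denominator separately.
  f(x) = x^2   ⇒   f'(x) = 2·x
  g(x) = x + 1   ⇒   g'(x) = 1
  lim(x→∞) f'(x)/g'(x) = lim(x→∞) (2·x)/(1)
  = ∞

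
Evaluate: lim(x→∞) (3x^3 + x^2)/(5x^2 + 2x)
This is an ∞/∞ indeterminate form.

Apply L'Hôpital's rule: differentiate numerator and denominator separately.
  f(x) = 3·x^3 + x^2   ⇒   f'(x) = 9·x^2 + 2·x
  g(x) = 5·x^2 + 2·x   ⇒   g'(x) = 10·x + 2
  lim(x→∞) f'(x)/g'(x) = lim(x→∞) (9·x^2 + 2·x)/(10·x + 2)
  = ∞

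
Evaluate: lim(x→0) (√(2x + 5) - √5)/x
This is a standard limit.

Factor or rationalize the expression:
  lim(x→0) (√(2x + 5) - √5)/x = sqrt(5)/5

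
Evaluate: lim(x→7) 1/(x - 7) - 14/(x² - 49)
This is an ∞-∞ indeterminate form.

Combine fractions or rationalize to convert ∞-∞ to 0/0 form:
  lim(x→7) 1/(x - 7) - 14/(x² - 49) = 1/14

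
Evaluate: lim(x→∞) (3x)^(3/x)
This is an exponential indeterminate form.

For exponential indeterminate forms, take the natural log:
  Let L = lim(x→∞) (3x)^(3/x)
  Then ln(L) = lim(x→∞) [exponent × ln(base)]
  Evaluate using L'Hôpital or standard limits, then exponentiate.
  L = 1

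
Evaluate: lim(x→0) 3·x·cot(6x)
This is a 0·∞ indeterminate form.

Rewrite 0·∞ as a quotient (0/0 or ∞/∞ form), then apply L'Hôpital's rule:
  lim(x→0) 3·x·cot(6x) = 1/2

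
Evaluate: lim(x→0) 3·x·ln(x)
This is a 0·∞ indeterminate form.

Rewrite 0·∞ as a quotient (0/0 or ∞/∞ form), then apply L'Hôpital's rule:
  lim(x→0) 3·x·ln(x) = 0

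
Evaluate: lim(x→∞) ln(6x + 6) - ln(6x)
This is an ∞-∞ indeterminate form.

Combine fractions or rationalize to convert ∞-∞ to 0/0 form:
  lim(x→∞) ln(6x + 6) - ln(6x) = 0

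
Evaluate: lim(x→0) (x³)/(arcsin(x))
This is a 0/0 indeterminate form.

Apply L'Hôpital's rule: differentiate numerator and denominator separately.
  f(x) = x^3   ⇒   f'(x) = 3·x^2
  g(x) = asin(x)   ⇒   g'(x) = 1/sqrt(1 - x^2)
  lim(x→0) f'(x)/g'(x) = lim(x→0) (3·x^2)/(1/sqrt(1 - x^2))
  = 0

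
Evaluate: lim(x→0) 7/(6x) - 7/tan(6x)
This is an ∞-∞ indeterminate form.

Combine fractions or rationalize to convert ∞-∞ to 0/0 form:
  lim(x→0) 7/(6x) - 7/tan(6x) = 0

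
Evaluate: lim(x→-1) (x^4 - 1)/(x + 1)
This is a standard limit.

Factor or rationalize the expression:
  lim(x→-1) (x^4 - 1)/(x + 1) = -4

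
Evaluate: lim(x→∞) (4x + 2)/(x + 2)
This is an ∞/∞ indeterminate form.

Apply L'Hôpital's rule: differentiate numerator and denominator separately.
  f(x) = 4·x + 2   ⇒   f'(x) = 4
  g(x) = x + 2   ⇒   g'(x) = 1
  lim(x→∞) f'(x)/g'(x) = lim(x→∞) (4)/(1)
  = 4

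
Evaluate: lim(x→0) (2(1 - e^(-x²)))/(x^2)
This is a 0/0 indeterminate form.

Apply L'Hôpital's rule: differentiate numerator and denominator separately.
  f(x) = 2 - 2·e^(-x^2)   ⇒   f'(x) = 4·x·e^(-x^2)
  g(x) = x^2   ⇒   g'(x) = 2·x
  lim(x→0) f'(x)/g'(x) = lim(x→0) (4·x·e^(-x^2))/(2·x)
  = 2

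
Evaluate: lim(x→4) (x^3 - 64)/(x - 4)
This is a standard limit.

Factor or rationalize the expression:
  lim(x→4) (x^3 - 64)/(x - 4) = 48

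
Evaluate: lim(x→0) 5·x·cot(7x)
This is a 0·∞ indeterminate form.

Rewrite 0·∞ as a quotient (0/0 or ∞/∞ form), then apply L'Hôpital's rule:
  lim(x→0) 5·x·cot(7x) = 5/7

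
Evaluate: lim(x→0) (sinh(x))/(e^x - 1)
This is a 0/0 indeterminate form.

Apply L'Hôpital's rule: differentiate numerator and denominator separately.
  f(x) = sinh(x)   ⇒   f'(x) = cosh(x)
  g(x) = e^(x) - 1   ⇒   g'(x) = e^(x)
  lim(x→0) f'(x)/g'(x) = lim(x→0) (cosh(x))/(e^(x))
  = 1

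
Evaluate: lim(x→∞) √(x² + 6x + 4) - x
This is an ∞-∞ indeterminate form.

Combine fractions or rationalize to convert ∞-∞ to 0/0 form:
  lim(x→∞) √(x² + 6x + 4) - x = 3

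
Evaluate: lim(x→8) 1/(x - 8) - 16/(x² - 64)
This is an ∞-∞ indeterminate form.

Combine fractions or rationalize to convert ∞-∞ to 0/0 form:
  lim(x→8) 1/(x - 8) - 16/(x² - 64) = 1/16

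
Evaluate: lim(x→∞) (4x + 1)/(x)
This is an ∞/∞ indeterminate form.

Apply L'Hôpital's rule: differentiate numerator and denominator separately.
  f(x) = 4·x + 1   ⇒   f'(x) = 4
  g(x) = x   ⇒   g'(x) = 1
  lim(x→∞) f'(x)/g'(x) = lim(x→∞) (4)/(1)
  = 4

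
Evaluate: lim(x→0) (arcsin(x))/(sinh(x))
This is a 0/0 indeterminate form.

Apply L'Hôpital's rule: differentiate numerator and denominator separately.
  f(x) = asin(x)   ⇒   f'(x) = 1/sqrt(1 - x^2)
  g(x) = sinh(x)   ⇒   g'(x) = cosh(x)
  lim(x→0) f'(x)/g'(x) = lim(x→0) (1/sqrt(1 - x^2))/(cosh(x))
  = 1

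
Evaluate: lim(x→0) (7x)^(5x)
This is an exponential indeterminate form.

For exponential indeterminate forms, take the natural log:
  Let L = lim(x→0) (7x)^(5x)
  Then ln(L) = lim(x→0) [exponent × ln(base)]
  Evaluate using L'Hôpital or standard limits, then exponentiate.
  L = 1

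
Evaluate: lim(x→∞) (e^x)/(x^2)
This is an ∞/∞ indeterminate form.

Apply L'Hôpital's rule: differentiate numerator and denominator separately.
  f(x) = e^(x)   ⇒   f'(x) = e^(x)
  g(x) = x^2   ⇒   g'(x) = 2·x
  lim(x→∞) f'(x)/g'(x) = lim(x→∞) (e^(x))/(2·x)
  = ∞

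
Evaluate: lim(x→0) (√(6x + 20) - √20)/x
This is a standard limit.

Factor or rationalize the expression:
  lim(x→0) (√(6x + 20) - √20)/x = 3·sqrt(5)/10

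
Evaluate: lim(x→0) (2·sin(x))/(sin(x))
This is a 0/0 indeterminate form.

Apply L'Hôpital's rule: differentiate numerator and denominator separately.
  f(x) = 2·sin(x)   ⇒   f'(x) = 2·cos(x)
  g(x) = sin(x)   ⇒   g'(x) = cos(x)
  lim(x→0) f'(x)/g'(x) = lim(x→0) (2·cos(x))/(cos(x))
  = 2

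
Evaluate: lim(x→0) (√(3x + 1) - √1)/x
This is a standard limit.

Factor or rationalize the expression:
  lim(x→0) (√(3x + 1) - √1)/x = 3/2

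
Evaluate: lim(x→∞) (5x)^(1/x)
This is an exponential indeterminate form.

For exponential indeterminate forms, take the natural log:
  Let L = lim(x→∞) (5x)^(1/x)
  Then ln(L) = lim(x→∞) [exponent × ln(base)]
  Evaluate using L'Hôpital or standard limits, then exponentiate.
  L = 1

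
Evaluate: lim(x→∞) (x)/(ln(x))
This is an ∞/∞ indeterminate form.

Apply L'Hôpital's rule: differentiate numerator and denominator separately.
  f(x) = x   ⇒   f'(x) = 1
  g(x) = ln(x)   ⇒   g'(x) = 1/x
  lim(x→∞) f'(x)/g'(x) = lim(x→∞) (1)/(1/x)
  = ∞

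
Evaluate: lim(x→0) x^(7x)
This is an exponential indeterminate form.

For exponential indeterminate forms, take the natural log:
  Let L = lim(x→0) x^(7x)
  Then ln(L) = lim(x→0) [exponent × ln(base)]
  Evaluate using L'Hôpital or standard limits, then exponentiate.
  L = 1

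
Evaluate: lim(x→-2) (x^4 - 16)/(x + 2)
This is a standard limit.

Factor or rationalize the expression:
  lim(x→-2) (x^4 - 16)/(x + 2) = -32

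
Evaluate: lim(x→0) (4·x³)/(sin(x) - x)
This is a 0/0 indeterminate form.

Apply L'Hôpital's rule: differentiate numerator and denominator separately.
  f(x) = 4·x^3   ⇒   f'(x) = 12·x^2
  g(x) = -x + sin(x)   ⇒   g'(x) = cos(x) - 1
  lim(x→0) f'(x)/g'(x) = lim(x→0) (12·x^2)/(cos(x) - 1)
  = -24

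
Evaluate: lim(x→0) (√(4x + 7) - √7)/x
This is a standard limit.

Factor or rationalize the expression:
  lim(x→0) (√(4x + 7) - √7)/x = 2·sqrt(7)/7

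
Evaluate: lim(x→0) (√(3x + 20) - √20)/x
This is a standard limit.

Factor or rationalize the expression:
  lim(x→0) (√(3x + 20) - √20)/x = 3·sqrt(5)/20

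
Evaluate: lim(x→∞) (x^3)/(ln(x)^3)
This is an ∞/∞ indeterminate form.

Apply L'Hôpital's rule: differentiate numerator and denominator separately.
  f(x) = x^3   ⇒   f'(x) = 3·x^2
  g(x) = ln(x)^3   ⇒   g'(x) = 3·ln(x)^2/x
  lim(x→∞) f'(x)/g'(x) = lim(x→∞) (3·x^2)/(3·ln(x)^2/x)
  = ∞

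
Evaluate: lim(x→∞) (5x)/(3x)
This is an ∞/∞ indeterminate form.

Apply L'Hôpital's rule: differentiate numerator and denominator separately.
  f(x) = 5·x   ⇒   f'(x) = 5
  g(x) = 3·x   ⇒   g'(x) = 3
  lim(x→∞) f'(x)/g'(x) = lim(x→∞) (5)/(3)
  = 5/3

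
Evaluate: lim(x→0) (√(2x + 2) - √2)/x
This is a standard limit.

Factor or rationalize the expression:
  lim(x→0) (√(2x + 2) - √2)/x = sqrt(2)/2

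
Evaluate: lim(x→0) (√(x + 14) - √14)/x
This is a standard limit.

Factor or rationalize the expression:
  lim(x→0) (√(x + 14) - √14)/x = sqrt(14)/28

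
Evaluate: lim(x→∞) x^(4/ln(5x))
This is an exponential indeterminate form.

For exponential indeterminate forms, take the natural log:
  Let L = lim(x→∞) x^(4/ln(5x))
  Then ln(L) = lim(x→∞) [exponent × ln(base)]
  Evaluate using L'Hôpital or standard limits, then exponentiate.
  L = e^(4)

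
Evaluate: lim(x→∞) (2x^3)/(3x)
This is an ∞/∞ indeterminate form.

Apply L'Hôpital's rule: differentiate numerator and denominator separately.
  f(x) = 2·x^3   ⇒   f'(x) = 6·x^2
  g(x) = 3·x   ⇒   g'(x) = 3
  lim(x→∞) f'(x)/g'(x) = lim(x→∞) (6·x^2)/(3)
  = ∞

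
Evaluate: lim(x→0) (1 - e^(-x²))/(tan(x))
This is a 0/0 indeterminate form.

Apply L'Hôpital's rule: differentiate numerator and denominator separately.
  f(x) = 1 - e^(-x^2)   ⇒   f'(x) = 2·x·e^(-x^2)
  g(x) = tan(x)   ⇒   g'(x) = tan(x)^2 + 1
  lim(x→0) f'(x)/g'(x) = lim(x→0) (2·x·e^(-x^2))/(tan(x)^2 + 1)
  = 0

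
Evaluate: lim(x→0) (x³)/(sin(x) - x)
This is a 0/0 indeterminate form.

Apply L'Hôpital's rule: differentiate numerator and denominator separately.
  f(x) = x^3   ⇒   f'(x) = 3·x^2
  g(x) = -x + sin(x)   ⇒   g'(x) = cos(x) - 1
  lim(x→0) f'(x)/g'(x) = lim(x→0) (3·x^2)/(cos(x) - 1)
  = -6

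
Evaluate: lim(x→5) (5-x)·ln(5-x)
This is a 0·∞ indeterminate form.

Rewrite 0·∞ as a quotient (0/0 or ∞/∞ form), then apply L'Hôpital's rule:
  lim(x→5) (5-x)·ln(5-x) = 0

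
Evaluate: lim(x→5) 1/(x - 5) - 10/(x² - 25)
This is an ∞-∞ indeterminate form.

Combine fractions or rationalize to convert ∞-∞ to 0/0 form:
  lim(x→5) 1/(x - 5) - 10/(x² - 25) = 1/10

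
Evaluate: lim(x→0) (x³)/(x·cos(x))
This is a 0/0 indeterminate form.

Apply L'Hôpital's rule: differentiate numerator and denominator separately.
  f(x) = x^3   ⇒   f'(x) = 3·x^2
  g(x) = x·cos(x)   ⇒   g'(x) = -x·sin(x) + cos(x)
  lim(x→0) f'(x)/g'(x) = lim(x→0) (3·x^2)/(-x·sin(x) + cos(x))
  = 0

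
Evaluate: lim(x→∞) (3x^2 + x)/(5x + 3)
This is an ∞/∞ indeterminate form.

Apply L'Hôpital's rule: differentiate numerator and denominator separately.
  f(x) = 3·x^2 + x   ⇒   f'(x) = 6·x + 1
  g(x) = 5·x + 3   ⇒   g'(x) = 5
  lim(x→∞) f'(x)/g'(x) = lim(x→∞) (6·x + 1)/(5)
  = ∞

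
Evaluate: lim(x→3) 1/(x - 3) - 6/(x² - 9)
This is an ∞-∞ indeterminate form.

Combine fractions or rationalize to convert ∞-∞ to 0/0 form:
  lim(x→3) 1/(x - 3) - 6/(x² - 9) = 1/6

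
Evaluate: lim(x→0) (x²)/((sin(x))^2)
This is a 0/0 indeterminate form.

Apply L'Hôpital's rule: differentiate numerator and denominator separately.
  f(x) = x^2   ⇒   f'(x) = 2·x
  g(x) = sin(x)^2   ⇒   g'(x) = 2·sin(x)·cos(x)
  lim(x→0) f'(x)/g'(x) = lim(x→0) (2·x)/(2·sin(x)·cos(x))
  = 1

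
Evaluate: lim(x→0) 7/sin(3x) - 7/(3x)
This is an ∞-∞ indeterminate form.

Combine fractions or rationalize to convert ∞-∞ to 0/0 form:
  lim(x→0) 7/sin(3x) - 7/(3x) = 0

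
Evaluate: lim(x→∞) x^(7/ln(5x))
This is an exponential indeterminate form.

For exponential indeterminate forms, take the natural log:
  Let L = lim(x→∞) x^(7/ln(5x))
  Then ln(L) = lim(x→∞) [exponent × ln(base)]
  Evaluate using L'Hôpital or standard limits, then exponentiate.
  L = e^(7)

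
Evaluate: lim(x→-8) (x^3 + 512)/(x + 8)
This is a standard limit.

Factor or rationalize the expression:
  lim(x→-8) (x^3 + 512)/(x + 8) = 192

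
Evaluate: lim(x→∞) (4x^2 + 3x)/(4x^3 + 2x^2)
This is an ∞/∞ indeterminate form.

Apply L'Hôpital's rule: differentiate numerator and denominator separately.
  f(x) = 4·x^2 + 3·x   ⇒   f'(x) = 8·x + 3
  g(x) = 4·x^3 + 2·x^2   ⇒   g'(x) = 12·x^2 + 4·x
  lim(x→∞) f'(x)/g'(x) = lim(x→∞) (8·x + 3)/(12·x^2 + 4·x)
  = 0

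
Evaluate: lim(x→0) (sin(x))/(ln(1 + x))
This is a 0/0 indeterminate form.

Apply L'Hôpital's rule: differentiate numerator and denominator separately.
  f(x) = sin(x)   ⇒   f'(x) = cos(x)
  g(x) = ln(x + 1)   ⇒   g'(x) = 1/(x + 1)
  lim(x→0) f'(x)/g'(x) = lim(x→0) (cos(x))/(1/(x + 1))
  = 1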